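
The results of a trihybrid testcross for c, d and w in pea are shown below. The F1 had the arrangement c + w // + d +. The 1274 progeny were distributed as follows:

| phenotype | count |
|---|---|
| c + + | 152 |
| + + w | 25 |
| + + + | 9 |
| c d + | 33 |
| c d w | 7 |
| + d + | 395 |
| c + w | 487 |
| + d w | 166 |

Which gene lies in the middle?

The two rarest classes, c d w and + + +, are the double crossovers. Comparing them with the parentals, only the d allele has switched, so d is the middle locus and the order is c – d – w.

d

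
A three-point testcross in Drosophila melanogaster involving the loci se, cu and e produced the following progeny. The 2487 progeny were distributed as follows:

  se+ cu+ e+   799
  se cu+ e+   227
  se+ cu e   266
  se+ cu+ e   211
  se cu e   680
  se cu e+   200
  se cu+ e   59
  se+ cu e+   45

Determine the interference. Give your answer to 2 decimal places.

0.16

The two most frequent reciprocal classes, se+ cu+ e+ and se cu e, are the parental types, so the F1 was se+ cu+ e+ / se cu e.
The two rarest classes, se+ cu e+ and se cu+ e, are the double crossovers. Comparing them with the parentals, only the cu allele has switched, so cu is the middle locus and the order is e – cu – se.
e–cu: (411 + 104)/2487 = 0.2071; cu–se: (493 + 104)/2487 = 0.2400.
Expected DCO frequency = 0.2071 × 0.2400 ≈ 0.04970; observed = 104/2487 ≈ 0.04182.
Coefficient of coincidence = 0.04182/0.04970 ≈ 0.84; interference = 1 − 0.84 = 0.16.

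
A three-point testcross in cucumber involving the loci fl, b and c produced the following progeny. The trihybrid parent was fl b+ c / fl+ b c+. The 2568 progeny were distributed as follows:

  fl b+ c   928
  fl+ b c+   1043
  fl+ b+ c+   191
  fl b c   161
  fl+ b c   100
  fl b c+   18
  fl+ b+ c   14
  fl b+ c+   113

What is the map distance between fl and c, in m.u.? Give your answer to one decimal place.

9.5 m.u.

The two rarest classes, fl+ b+ c and fl b c+, are the double crossovers. Comparing them with the parentals, only the fl allele has switched, so fl is the middle locus and the order is b – fl – c.
Crossovers in the fl–c interval produce the single-crossover classes fl b+ c+ and fl+ b c (113 + 100 = 213) plus the double crossovers (32).
RF(fl–c) = (213 + 32) / 2568 = 245/2568 = 0.0954 → 9.5 m.u.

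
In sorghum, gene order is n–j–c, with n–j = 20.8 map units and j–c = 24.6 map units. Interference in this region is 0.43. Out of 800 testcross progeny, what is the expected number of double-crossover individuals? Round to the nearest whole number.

Map distances give recombination frequencies of 0.208 and 0.246 for the two intervals.
With interference 0.43 (so coincidence = 0.57), expected double-crossover frequency = 0.208 × 0.246 × 0.57 = 0.02917.
Expected number = 0.02917 × 800 = 23.33 ≈ 23.

23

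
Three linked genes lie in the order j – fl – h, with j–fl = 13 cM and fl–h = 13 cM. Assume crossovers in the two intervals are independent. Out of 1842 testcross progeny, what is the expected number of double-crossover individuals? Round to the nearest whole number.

Map distances give recombination frequencies of 0.130 and 0.130 for the two intervals.
With no interference, expected double-crossover frequency = 0.130 × 0.130 = 0.01690.
Expected number = 0.01690 × 1842 = 31.13 ≈ 31.

31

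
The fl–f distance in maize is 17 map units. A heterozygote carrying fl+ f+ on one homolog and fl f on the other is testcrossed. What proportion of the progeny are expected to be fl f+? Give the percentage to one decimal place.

8.5%

A map distance of 17 map units corresponds to a recombination frequency of 0.170.
The F1 is fl+ f+ / fl f, so fl f+ is a recombinant gamete class with expected frequency r/2 = 0.170/2 = 0.0850.
That is 0.0850 = 8.5% of the progeny.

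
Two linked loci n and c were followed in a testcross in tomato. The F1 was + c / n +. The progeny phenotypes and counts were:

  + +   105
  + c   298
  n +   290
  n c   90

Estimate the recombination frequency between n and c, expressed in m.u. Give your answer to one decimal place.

24.9 m.u.

The recombinant classes are + + and n c: 105 + 90 = 195.
Recombination frequency = 195/783 = 0.2490 ≈ 24.9%, i.e. 24.9 m.u.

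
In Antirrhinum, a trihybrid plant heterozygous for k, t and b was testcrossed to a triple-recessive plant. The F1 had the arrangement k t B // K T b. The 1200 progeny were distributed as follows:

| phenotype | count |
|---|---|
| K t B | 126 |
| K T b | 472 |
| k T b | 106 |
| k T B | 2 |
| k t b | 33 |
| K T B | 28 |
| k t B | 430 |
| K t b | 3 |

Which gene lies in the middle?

The two rarest classes, k T B and K t b, are the double crossovers. Comparing them with the parentals, only the t allele has switched, so t is the middle locus and the order is k – t – b.

t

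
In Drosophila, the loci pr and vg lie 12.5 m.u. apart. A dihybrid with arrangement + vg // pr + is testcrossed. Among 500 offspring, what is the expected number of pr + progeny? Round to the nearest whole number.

A map distance of 12.5 m.u. corresponds to a recombination frequency of 0.125.
The F1 is + vg / pr +, so pr + is a parental gamete class with expected frequency (1 − r)/2 = 0.875/2 = 0.4375.
Expected number = 0.4375 × 500 = 218.75 ≈ 219.

219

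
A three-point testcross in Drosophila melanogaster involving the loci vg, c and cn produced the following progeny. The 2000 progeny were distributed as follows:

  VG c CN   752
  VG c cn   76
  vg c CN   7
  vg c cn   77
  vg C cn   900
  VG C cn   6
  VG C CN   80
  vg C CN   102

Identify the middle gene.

vg

The two most frequent reciprocal classes, VG c CN and vg C cn, are the parental types, so the F1 was VG c CN / vg C cn.
The two rarest classes, vg c CN and VG C cn, are the double crossovers. Comparing them with the parentals, only the vg allele has switched, so vg is the middle locus and the order is cn – vg – c.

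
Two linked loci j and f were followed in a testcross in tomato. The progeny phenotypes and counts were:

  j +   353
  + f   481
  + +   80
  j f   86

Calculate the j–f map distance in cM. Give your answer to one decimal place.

16.6 cM

The two most frequent classes, + f (481) and j + (353), are the parental types, so the F1 was + f / j +.
The recombinant classes are + + and j f: 80 + 86 = 166.
Recombination frequency = 166/1000 = 0.1660 ≈ 16.6%, i.e. 16.6 cM.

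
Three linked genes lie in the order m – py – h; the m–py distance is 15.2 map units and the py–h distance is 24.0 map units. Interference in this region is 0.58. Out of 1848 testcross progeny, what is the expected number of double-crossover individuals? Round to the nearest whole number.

Map distances give recombination frequencies of 0.152 and 0.240 for the two intervals.
With interference 0.58 (so coincidence = 0.42), expected double-crossover frequency = 0.152 × 0.240 × 0.42 = 0.01532.
Expected number = 0.01532 × 1848 = 28.31 ≈ 28.

28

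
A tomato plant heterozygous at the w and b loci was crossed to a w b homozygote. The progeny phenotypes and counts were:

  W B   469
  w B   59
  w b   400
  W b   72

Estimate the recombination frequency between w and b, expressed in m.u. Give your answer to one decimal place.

The two most frequent classes, W B (469) and w b (400), are the parental types, so the F1 was W B / w b.
The recombinant classes are W b and w B: 72 + 59 = 131.
Recombination frequency = 131/1000 = 0.1310 ≈ 13.1%, i.e. 13.1 m.u.

13.1 m.u.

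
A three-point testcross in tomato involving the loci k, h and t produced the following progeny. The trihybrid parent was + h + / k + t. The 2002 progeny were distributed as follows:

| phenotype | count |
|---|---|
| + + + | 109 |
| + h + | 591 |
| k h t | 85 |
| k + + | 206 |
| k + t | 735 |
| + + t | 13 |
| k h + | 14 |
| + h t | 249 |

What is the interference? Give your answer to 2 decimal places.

The two rarest classes, k h + and + + t, are the double crossovers. Comparing them with the parentals, only the k allele has switched, so k is the middle locus and the order is h – k – t.
h–k: (194 + 27)/2002 = 0.1104; k–t: (455 + 27)/2002 = 0.2408.
Expected DCO frequency = 0.1104 × 0.2408 ≈ 0.02658; observed = 27/2002 ≈ 0.01349.
Coefficient of coincidence = 0.01349/0.02658 ≈ 0.51; interference = 1 − 0.51 = 0.49.

0.49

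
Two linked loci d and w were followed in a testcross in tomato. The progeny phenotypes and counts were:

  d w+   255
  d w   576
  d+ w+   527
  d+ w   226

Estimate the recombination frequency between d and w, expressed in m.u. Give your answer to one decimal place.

30.4 m.u.

The two most frequent classes, d+ w+ (527) and d w (576), are the parental types, so the F1 was d+ w+ / d w.
The recombinant classes are d+ w and d w+: 226 + 255 = 481.
Recombination frequency = 481/1584 = 0.3037 ≈ 30.4%, i.e. 30.4 m.u.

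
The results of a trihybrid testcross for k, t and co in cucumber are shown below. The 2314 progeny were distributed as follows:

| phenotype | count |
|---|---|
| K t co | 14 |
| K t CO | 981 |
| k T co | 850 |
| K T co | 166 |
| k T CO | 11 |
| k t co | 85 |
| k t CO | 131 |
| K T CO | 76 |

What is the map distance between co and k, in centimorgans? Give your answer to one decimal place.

The two most frequent reciprocal classes, K t CO and k T co, are the parental types, so the F1 was K t CO / k T co.
The two rarest classes, K t co and k T CO, are the double crossovers. Comparing them with the parentals, only the co allele has switched, so co is the middle locus and the order is t – co – k.
Crossovers in the co–k interval produce the single-crossover classes k t CO and K T co (131 + 166 = 297) plus the double crossovers (25).
RF(co–k) = (297 + 25) / 2314 = 322/2314 = 0.1392 → 13.9 centimorgans.

13.9 centimorgans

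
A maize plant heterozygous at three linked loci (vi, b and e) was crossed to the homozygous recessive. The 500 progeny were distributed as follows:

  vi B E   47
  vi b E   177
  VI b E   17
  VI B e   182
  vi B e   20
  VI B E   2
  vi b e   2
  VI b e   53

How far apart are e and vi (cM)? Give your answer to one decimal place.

8.2 cM

The two most frequent reciprocal classes, vi b E and VI B e, are the parental types, so the F1 was vi b E / VI B e.
The two rarest classes, vi b e and VI B E, are the double crossovers. Comparing them with the parentals, only the e allele has switched, so e is the middle locus and the order is vi – e – b.
Crossovers in the vi–e interval produce the single-crossover classes VI b E and vi B e (17 + 20 = 37) plus the double crossovers (4).
RF(vi–e) = (37 + 4) / 500 = 41/500 = 0.0820 → 8.2 cM.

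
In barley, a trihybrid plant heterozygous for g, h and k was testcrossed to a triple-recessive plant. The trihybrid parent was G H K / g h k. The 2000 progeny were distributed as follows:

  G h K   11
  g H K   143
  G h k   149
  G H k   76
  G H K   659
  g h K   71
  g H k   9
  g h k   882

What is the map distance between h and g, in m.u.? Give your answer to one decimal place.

The two rarest classes, G h K and g H k, are the double crossovers. Comparing them with the parentals, only the h allele has switched, so h is the middle locus and the order is g – h – k.
Crossovers in the g–h interval produce the single-crossover classes g H K and G h k (143 + 149 = 292) plus the double crossovers (20).
RF(g–h) = (292 + 20) / 2000 = 312/2000 = 0.1560 → 15.6 m.u.

15.6 m.u.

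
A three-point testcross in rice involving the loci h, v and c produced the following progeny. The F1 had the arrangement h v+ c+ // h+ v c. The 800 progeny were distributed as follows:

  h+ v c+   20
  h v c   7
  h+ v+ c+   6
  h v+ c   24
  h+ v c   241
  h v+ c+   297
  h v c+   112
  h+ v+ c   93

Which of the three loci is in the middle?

The two rarest classes, h+ v+ c+ and h v c, are the double crossovers. Comparing them with the parentals, only the h allele has switched, so h is the middle locus and the order is c – h – v.

h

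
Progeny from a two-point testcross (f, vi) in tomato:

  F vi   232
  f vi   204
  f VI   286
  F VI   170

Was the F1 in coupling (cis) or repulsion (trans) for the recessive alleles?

The two most frequent classes are F vi (232) and f VI (286); these are the parental (non-recombinant) types.
So the F1 carried F vi on one chromosome and f VI on the other — the recessive alleles are on opposite chromosomes (trans / repulsion).

trans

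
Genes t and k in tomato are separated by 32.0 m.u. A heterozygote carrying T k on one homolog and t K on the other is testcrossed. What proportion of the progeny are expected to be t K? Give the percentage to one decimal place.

34.0%

A map distance of 32.0 m.u. corresponds to a recombination frequency of 0.320.
The F1 is T k / t K, so t K is a parental gamete class with expected frequency (1 − r)/2 = 0.680/2 = 0.3400.
That is 0.3400 = 34.0% of the progeny.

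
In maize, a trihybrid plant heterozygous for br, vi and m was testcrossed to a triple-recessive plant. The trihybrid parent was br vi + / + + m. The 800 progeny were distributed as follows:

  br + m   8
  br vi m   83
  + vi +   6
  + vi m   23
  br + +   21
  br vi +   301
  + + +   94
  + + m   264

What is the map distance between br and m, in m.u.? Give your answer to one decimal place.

The two rarest classes, + vi + and br + m, are the double crossovers. Comparing them with the parentals, only the br allele has switched, so br is the middle locus and the order is vi – br – m.
Crossovers in the br–m interval produce the single-crossover classes br vi m and + + + (83 + 94 = 177) plus the double crossovers (14).
RF(br–m) = (177 + 14) / 800 = 191/800 = 0.2387 → 23.9 m.u.

23.9 m.u.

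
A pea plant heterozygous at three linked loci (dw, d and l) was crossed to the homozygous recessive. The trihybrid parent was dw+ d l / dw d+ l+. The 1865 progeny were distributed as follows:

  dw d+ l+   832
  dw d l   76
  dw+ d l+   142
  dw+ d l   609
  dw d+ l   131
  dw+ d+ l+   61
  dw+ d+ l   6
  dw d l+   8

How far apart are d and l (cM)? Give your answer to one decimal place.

15.4 cM

The two rarest classes, dw+ d+ l and dw d l+, are the double crossovers. Comparing them with the parentals, only the d allele has switched, so d is the middle locus and the order is l – d – dw.
Crossovers in the l–d interval produce the single-crossover classes dw+ d l+ and dw d+ l (142 + 131 = 273) plus the double crossovers (14).
RF(l–d) = (273 + 14) / 1865 = 287/1865 = 0.1539 → 15.4 cM.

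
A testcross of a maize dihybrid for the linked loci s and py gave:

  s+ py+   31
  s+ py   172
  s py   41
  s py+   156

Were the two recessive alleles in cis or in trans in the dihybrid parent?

The two most frequent classes are s+ py (172) and s py+ (156); these are the parental (non-recombinant) types.
So the F1 carried s+ py on one chromosome and s py+ on the other — the recessive alleles are on opposite chromosomes (trans / repulsion).

trans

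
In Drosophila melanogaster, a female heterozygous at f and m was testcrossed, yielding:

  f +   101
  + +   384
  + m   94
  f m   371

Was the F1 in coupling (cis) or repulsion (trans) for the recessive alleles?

cis

The two most frequent classes are + + (384) and f m (371); these are the parental (non-recombinant) types.
So the F1 carried + + on one chromosome and f m on the other — the recessive alleles are on the same chromosome (cis / coupling).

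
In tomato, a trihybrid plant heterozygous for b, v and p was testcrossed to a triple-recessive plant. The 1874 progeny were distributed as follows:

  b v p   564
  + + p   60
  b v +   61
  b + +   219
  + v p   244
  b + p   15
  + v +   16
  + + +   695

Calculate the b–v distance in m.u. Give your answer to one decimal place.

26.4 m.u.

The two most frequent reciprocal classes, + + + and b v p, are the parental types, so the F1 was + + + / b v p.
The two rarest classes, + v + and b + p, are the double crossovers. Comparing them with the parentals, only the v allele has switched, so v is the middle locus and the order is b – v – p.
Crossovers in the b–v interval produce the single-crossover classes b + + and + v p (219 + 244 = 463) plus the double crossovers (31).
RF(b–v) = (463 + 31) / 1874 = 494/1874 = 0.2636 → 26.4 m.u.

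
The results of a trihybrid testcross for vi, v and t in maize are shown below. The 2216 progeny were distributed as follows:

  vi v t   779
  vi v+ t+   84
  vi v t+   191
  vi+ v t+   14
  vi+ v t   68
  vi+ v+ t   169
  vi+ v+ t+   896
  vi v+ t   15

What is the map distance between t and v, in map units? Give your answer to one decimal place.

17.6 map units

The two most frequent reciprocal classes, vi+ v+ t+ and vi v t, are the parental types, so the F1 was vi+ v+ t+ / vi v t.
The two rarest classes, vi+ v t+ and vi v+ t, are the double crossovers. Comparing them with the parentals, only the v allele has switched, so v is the middle locus and the order is vi – v – t.
Crossovers in the v–t interval produce the single-crossover classes vi+ v+ t and vi v t+ (169 + 191 = 360) plus the double crossovers (29).
RF(v–t) = (360 + 29) / 2216 = 389/2216 = 0.1755 → 17.6 map units.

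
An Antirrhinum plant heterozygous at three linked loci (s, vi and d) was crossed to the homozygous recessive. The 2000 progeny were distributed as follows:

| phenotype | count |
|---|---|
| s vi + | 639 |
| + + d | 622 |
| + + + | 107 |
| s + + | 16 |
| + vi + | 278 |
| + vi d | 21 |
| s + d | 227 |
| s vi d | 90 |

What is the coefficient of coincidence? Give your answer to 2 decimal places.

The two most frequent reciprocal classes, s vi + and + + d, are the parental types, so the F1 was s vi + / + + d.
The two rarest classes, s + + and + vi d, are the double crossovers. Comparing them with the parentals, only the vi allele has switched, so vi is the middle locus and the order is d – vi – s.
d–vi: (197 + 37)/2000 = 0.1170; vi–s: (505 + 37)/2000 = 0.2710.
Expected DCO frequency = 0.1170 × 0.2710 ≈ 0.03171; observed = 37/2000 ≈ 0.01850.
Coefficient of coincidence = 0.01850/0.03171 ≈ 0.58.

0.58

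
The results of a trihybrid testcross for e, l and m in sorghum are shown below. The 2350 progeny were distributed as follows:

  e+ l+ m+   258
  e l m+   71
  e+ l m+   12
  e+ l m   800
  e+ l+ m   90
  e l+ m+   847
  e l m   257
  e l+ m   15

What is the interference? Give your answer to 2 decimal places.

0.38

The two most frequent reciprocal classes, e+ l m and e l+ m+, are the parental types, so the F1 was e+ l m / e l+ m+.
The two rarest classes, e+ l m+ and e l+ m, are the double crossovers. Comparing them with the parentals, only the m allele has switched, so m is the middle locus and the order is e – m – l.
e–m: (515 + 27)/2350 = 0.2306; m–l: (161 + 27)/2350 = 0.0800.
Expected DCO frequency = 0.2306 × 0.0800 ≈ 0.01845; observed = 27/2350 ≈ 0.01149.
Coefficient of coincidence = 0.01149/0.01845 ≈ 0.62; interference = 1 − 0.62 = 0.38.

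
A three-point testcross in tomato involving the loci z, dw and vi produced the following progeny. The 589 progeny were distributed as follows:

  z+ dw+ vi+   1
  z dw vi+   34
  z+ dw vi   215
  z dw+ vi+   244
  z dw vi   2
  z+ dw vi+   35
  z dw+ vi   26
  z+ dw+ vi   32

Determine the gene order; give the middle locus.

The two most frequent reciprocal classes, z dw+ vi+ and z+ dw vi, are the parental types, so the F1 was z dw+ vi+ / z+ dw vi.
The two rarest classes, z+ dw+ vi+ and z dw vi, are the double crossovers. Comparing them with the parentals, only the z allele has switched, so z is the middle locus and the order is dw – z – vi.

z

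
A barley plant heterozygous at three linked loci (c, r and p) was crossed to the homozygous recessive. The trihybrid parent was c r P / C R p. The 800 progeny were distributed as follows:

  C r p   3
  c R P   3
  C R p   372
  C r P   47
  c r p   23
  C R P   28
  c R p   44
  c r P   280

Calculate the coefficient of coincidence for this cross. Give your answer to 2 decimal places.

0.87

The two rarest classes, c R P and C r p, are the double crossovers. Comparing them with the parentals, only the r allele has switched, so r is the middle locus and the order is p – r – c.
p–r: (51 + 6)/800 = 0.0712; r–c: (91 + 6)/800 = 0.1212.
Expected DCO frequency = 0.0712 × 0.1212 ≈ 0.00863; observed = 6/800 ≈ 0.00750.
Coefficient of coincidence = 0.00750/0.00863 ≈ 0.87.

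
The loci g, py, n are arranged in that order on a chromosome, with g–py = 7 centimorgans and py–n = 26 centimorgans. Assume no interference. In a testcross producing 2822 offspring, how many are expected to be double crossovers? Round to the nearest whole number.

Map distances give recombination frequencies of 0.070 and 0.260 for the two intervals.
With no interference, expected double-crossover frequency = 0.070 × 0.260 = 0.01820.
Expected number = 0.01820 × 2822 = 51.36 ≈ 51.

51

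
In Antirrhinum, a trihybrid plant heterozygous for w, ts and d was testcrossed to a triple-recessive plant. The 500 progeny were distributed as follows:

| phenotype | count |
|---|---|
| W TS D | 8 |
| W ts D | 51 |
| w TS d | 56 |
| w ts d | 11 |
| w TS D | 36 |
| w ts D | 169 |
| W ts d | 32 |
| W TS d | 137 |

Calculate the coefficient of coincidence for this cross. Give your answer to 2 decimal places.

0.87

The two most frequent reciprocal classes, W TS d and w ts D, are the parental types, so the F1 was W TS d / w ts D.
The two rarest classes, W TS D and w ts d, are the double crossovers. Comparing them with the parentals, only the d allele has switched, so d is the middle locus and the order is w – d – ts.
w–d: (107 + 19)/500 = 0.2520; d–ts: (68 + 19)/500 = 0.1740.
Expected DCO frequency = 0.2520 × 0.1740 ≈ 0.04385; observed = 19/500 ≈ 0.03800.
Coefficient of coincidence = 0.03800/0.04385 ≈ 0.87.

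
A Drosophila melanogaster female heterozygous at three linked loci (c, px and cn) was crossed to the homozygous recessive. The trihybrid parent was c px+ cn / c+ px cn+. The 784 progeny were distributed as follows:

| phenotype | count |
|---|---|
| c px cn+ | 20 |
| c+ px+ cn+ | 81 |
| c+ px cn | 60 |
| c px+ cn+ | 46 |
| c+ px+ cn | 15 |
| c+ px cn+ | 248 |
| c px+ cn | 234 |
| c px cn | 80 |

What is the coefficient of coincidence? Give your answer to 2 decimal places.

The two rarest classes, c+ px+ cn and c px cn+, are the double crossovers. Comparing them with the parentals, only the c allele has switched, so c is the middle locus and the order is px – c – cn.
px–c: (161 + 35)/784 = 0.2500; c–cn: (106 + 35)/784 = 0.1798.
Expected DCO frequency = 0.2500 × 0.1798 ≈ 0.04495; observed = 35/784 ≈ 0.04464.
Coefficient of coincidence = 0.04464/0.04495 ≈ 0.99.

0.99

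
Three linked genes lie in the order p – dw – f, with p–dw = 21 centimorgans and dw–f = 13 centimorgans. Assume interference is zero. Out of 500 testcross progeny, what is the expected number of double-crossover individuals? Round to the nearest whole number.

14

Map distances give recombination frequencies of 0.210 and 0.130 for the two intervals.
With no interference, expected double-crossover frequency = 0.210 × 0.130 = 0.02730.
Expected number = 0.02730 × 500 = 13.65 ≈ 14.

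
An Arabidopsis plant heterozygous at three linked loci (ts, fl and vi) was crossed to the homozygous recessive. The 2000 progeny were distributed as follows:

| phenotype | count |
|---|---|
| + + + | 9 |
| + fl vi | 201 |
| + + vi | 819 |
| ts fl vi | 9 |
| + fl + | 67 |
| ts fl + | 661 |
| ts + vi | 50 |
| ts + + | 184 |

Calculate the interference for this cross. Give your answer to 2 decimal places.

0.34

The two most frequent reciprocal classes, ts fl + and + + vi, are the parental types, so the F1 was ts fl + / + + vi.
The two rarest classes, ts fl vi and + + +, are the double crossovers. Comparing them with the parentals, only the vi allele has switched, so vi is the middle locus and the order is ts – vi – fl.
ts–vi: (117 + 18)/2000 = 0.0675; vi–fl: (385 + 18)/2000 = 0.2015.
Expected DCO frequency = 0.0675 × 0.2015 ≈ 0.01360; observed = 18/2000 ≈ 0.00900.
Coefficient of coincidence = 0.00900/0.01360 ≈ 0.66; interference = 1 − 0.66 = 0.34.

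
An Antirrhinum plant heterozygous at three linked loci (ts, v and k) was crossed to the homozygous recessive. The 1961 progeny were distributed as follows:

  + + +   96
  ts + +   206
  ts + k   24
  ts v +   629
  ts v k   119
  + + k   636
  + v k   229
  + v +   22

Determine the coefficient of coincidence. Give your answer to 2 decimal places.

The two most frequent reciprocal classes, ts v + and + + k, are the parental types, so the F1 was ts v + / + + k.
The two rarest classes, + v + and ts + k, are the double crossovers. Comparing them with the parentals, only the ts allele has switched, so ts is the middle locus and the order is v – ts – k.
v–ts: (435 + 46)/1961 = 0.2453; ts–k: (215 + 46)/1961 = 0.1331.
Expected DCO frequency = 0.2453 × 0.1331 ≈ 0.03265; observed = 46/1961 ≈ 0.02346.
Coefficient of coincidence = 0.02346/0.03265 ≈ 0.72.

0.72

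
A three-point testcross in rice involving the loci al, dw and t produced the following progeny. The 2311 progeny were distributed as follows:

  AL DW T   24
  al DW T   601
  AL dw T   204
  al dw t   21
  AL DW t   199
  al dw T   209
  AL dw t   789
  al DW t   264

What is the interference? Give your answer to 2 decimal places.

The two most frequent reciprocal classes, al DW T and AL dw t, are the parental types, so the F1 was al DW T / AL dw t.
The two rarest classes, AL DW T and al dw t, are the double crossovers. Comparing them with the parentals, only the al allele has switched, so al is the middle locus and the order is dw – al – t.
dw–al: (408 + 45)/2311 = 0.1960; al–t: (468 + 45)/2311 = 0.2220.
Expected DCO frequency = 0.1960 × 0.2220 ≈ 0.04351; observed = 45/2311 ≈ 0.01947.
Coefficient of coincidence = 0.01947/0.04351 ≈ 0.45; interference = 1 − 0.45 = 0.55.

0.55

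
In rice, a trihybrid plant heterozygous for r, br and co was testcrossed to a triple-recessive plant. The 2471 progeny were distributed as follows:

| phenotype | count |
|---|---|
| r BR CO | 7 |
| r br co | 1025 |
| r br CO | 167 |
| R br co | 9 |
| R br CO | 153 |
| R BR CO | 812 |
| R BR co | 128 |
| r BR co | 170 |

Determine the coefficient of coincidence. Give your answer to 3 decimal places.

0.375

The two most frequent reciprocal classes, R BR CO and r br co, are the parental types, so the F1 was R BR CO / r br co.
The two rarest classes, r BR CO and R br co, are the double crossovers. Comparing them with the parentals, only the r allele has switched, so r is the middle locus and the order is co – r – br.
co–r: (295 + 16)/2471 = 0.1259; r–br: (323 + 16)/2471 = 0.1372.
Expected DCO frequency = 0.1259 × 0.1372 ≈ 0.01727; observed = 16/2471 ≈ 0.00648.
Coefficient of coincidence = 0.00648/0.01727 ≈ 0.375.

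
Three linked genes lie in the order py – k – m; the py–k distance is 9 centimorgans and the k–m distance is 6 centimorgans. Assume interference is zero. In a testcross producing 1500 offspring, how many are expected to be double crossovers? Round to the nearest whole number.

8

Map distances give recombination frequencies of 0.090 and 0.060 for the two intervals.
With no interference, expected double-crossover frequency = 0.090 × 0.060 = 0.00540.
Expected number = 0.00540 × 1500 = 8.10 ≈ 8.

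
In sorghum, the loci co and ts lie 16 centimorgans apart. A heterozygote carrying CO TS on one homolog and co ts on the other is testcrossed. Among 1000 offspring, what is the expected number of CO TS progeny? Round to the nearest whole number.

A map distance of 16 centimorgans corresponds to a recombination frequency of 0.160.
The F1 is CO TS / co ts, so CO TS is a parental gamete class with expected frequency (1 − r)/2 = 0.840/2 = 0.4200.
Expected number = 0.4200 × 1000 = 420.00 ≈ 420.

420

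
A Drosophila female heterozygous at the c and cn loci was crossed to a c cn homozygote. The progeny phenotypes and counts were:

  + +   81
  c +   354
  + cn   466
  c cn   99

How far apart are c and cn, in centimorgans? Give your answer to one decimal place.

The two most frequent classes, + cn (466) and c + (354), are the parental types, so the F1 was + cn / c +.
The recombinant classes are + + and c cn: 81 + 99 = 180.
Recombination frequency = 180/1000 = 0.1800 ≈ 18.0%, i.e. 18.0 centimorgans.

18.0 centimorgans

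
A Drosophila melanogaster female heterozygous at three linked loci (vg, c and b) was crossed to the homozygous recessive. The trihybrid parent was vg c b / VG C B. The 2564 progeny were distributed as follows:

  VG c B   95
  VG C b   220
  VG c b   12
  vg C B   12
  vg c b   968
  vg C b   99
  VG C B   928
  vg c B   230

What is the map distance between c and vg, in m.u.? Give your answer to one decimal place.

The two rarest classes, VG c b and vg C B, are the double crossovers. Comparing them with the parentals, only the vg allele has switched, so vg is the middle locus and the order is c – vg – b.
Crossovers in the c–vg interval produce the single-crossover classes vg C b and VG c B (99 + 95 = 194) plus the double crossovers (24).
RF(c–vg) = (194 + 24) / 2564 = 218/2564 = 0.0850 → 8.5 m.u.

8.5 m.u.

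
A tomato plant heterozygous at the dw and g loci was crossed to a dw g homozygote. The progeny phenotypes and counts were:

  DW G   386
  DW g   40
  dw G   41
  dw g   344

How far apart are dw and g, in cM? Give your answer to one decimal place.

The two most frequent classes, DW G (386) and dw g (344), are the parental types, so the F1 was DW G / dw g.
The recombinant classes are DW g and dw G: 40 + 41 = 81.
Recombination frequency = 81/811 = 0.0999 ≈ 10.0%, i.e. 10.0 cM.

10.0 cM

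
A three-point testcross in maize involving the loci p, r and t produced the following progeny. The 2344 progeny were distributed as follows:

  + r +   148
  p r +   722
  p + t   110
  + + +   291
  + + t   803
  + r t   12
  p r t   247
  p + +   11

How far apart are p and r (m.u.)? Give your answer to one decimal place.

The two most frequent reciprocal classes, + + t and p r +, are the parental types, so the F1 was + + t / p r +.
The two rarest classes, + r t and p + +, are the double crossovers. Comparing them with the parentals, only the r allele has switched, so r is the middle locus and the order is p – r – t.
Crossovers in the p–r interval produce the single-crossover classes p + t and + r + (110 + 148 = 258) plus the double crossovers (23).
RF(p–r) = (258 + 23) / 2344 = 281/2344 = 0.1199 → 12.0 m.u.

12.0 m.u.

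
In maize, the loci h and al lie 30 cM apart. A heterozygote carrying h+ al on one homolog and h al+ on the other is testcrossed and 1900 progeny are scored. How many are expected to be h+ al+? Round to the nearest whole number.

285

A map distance of 30 cM corresponds to a recombination frequency of 0.300.
The F1 is h+ al / h al+, so h+ al+ is a recombinant gamete class with expected frequency r/2 = 0.300/2 = 0.1500.
Expected number = 0.1500 × 1900 = 285.00 ≈ 285.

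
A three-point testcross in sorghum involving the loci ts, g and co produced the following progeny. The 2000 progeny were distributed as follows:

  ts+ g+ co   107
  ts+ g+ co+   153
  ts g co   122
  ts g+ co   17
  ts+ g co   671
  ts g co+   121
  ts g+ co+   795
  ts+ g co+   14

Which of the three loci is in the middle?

co

The two most frequent reciprocal classes, ts+ g co and ts g+ co+, are the parental types, so the F1 was ts+ g co / ts g+ co+.
The two rarest classes, ts+ g co+ and ts g+ co, are the double crossovers. Comparing them with the parentals, only the co allele has switched, so co is the middle locus and the order is ts – co – g.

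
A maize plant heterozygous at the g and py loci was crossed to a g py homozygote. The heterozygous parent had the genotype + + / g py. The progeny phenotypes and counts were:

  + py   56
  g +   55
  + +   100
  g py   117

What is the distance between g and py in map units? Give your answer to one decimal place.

The recombinant classes are + py and g +: 56 + 55 = 111.
Recombination frequency = 111/328 = 0.3384 ≈ 33.8%, i.e. 33.8 map units.

33.8 map units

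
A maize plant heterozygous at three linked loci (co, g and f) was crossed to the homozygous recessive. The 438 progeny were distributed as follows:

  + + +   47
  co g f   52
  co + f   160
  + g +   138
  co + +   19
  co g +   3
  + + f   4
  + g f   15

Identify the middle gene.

The two most frequent reciprocal classes, + g + and co + f, are the parental types, so the F1 was + g + / co + f.
The two rarest classes, co g + and + + f, are the double crossovers. Comparing them with the parentals, only the co allele has switched, so co is the middle locus and the order is g – co – f.

co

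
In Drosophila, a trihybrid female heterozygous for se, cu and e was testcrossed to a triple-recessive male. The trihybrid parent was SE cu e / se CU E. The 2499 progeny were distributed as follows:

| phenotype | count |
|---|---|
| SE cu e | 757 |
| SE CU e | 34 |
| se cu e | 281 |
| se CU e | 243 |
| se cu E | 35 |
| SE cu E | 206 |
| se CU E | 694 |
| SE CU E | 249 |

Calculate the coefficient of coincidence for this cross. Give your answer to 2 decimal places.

0.56

The two rarest classes, SE CU e and se cu E, are the double crossovers. Comparing them with the parentals, only the cu allele has switched, so cu is the middle locus and the order is e – cu – se.
e–cu: (449 + 69)/2499 = 0.2073; cu–se: (530 + 69)/2499 = 0.2397.
Expected DCO frequency = 0.2073 × 0.2397 ≈ 0.04969; observed = 69/2499 ≈ 0.02761.
Coefficient of coincidence = 0.02761/0.04969 ≈ 0.56.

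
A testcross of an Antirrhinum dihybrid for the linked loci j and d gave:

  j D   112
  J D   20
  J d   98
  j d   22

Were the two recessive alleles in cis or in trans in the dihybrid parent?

The two most frequent classes are J d (98) and j D (112); these are the parental (non-recombinant) types.
So the F1 carried J d on one chromosome and j D on the other — the recessive alleles are on opposite chromosomes (trans / repulsion).

trans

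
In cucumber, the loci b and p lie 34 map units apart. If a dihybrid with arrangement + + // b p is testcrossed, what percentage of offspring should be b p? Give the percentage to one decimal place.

A map distance of 34 map units corresponds to a recombination frequency of 0.340.
The F1 is + + / b p, so b p is a parental gamete class with expected frequency (1 − r)/2 = 0.660/2 = 0.3300.
That is 0.3300 = 33.0% of the progeny.

33.0%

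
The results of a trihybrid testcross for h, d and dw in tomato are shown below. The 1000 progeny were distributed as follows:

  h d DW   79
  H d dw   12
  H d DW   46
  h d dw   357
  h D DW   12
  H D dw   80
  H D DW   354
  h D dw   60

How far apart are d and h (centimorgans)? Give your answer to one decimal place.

13.0 centimorgans

The two most frequent reciprocal classes, H D DW and h d dw, are the parental types, so the F1 was H D DW / h d dw.
The two rarest classes, h D DW and H d dw, are the double crossovers. Comparing them with the parentals, only the h allele has switched, so h is the middle locus and the order is d – h – dw.
Crossovers in the d–h interval produce the single-crossover classes H d DW and h D dw (46 + 60 = 106) plus the double crossovers (24).
RF(d–h) = (106 + 24) / 1000 = 130/1000 = 0.1300 → 13.0 centimorgans.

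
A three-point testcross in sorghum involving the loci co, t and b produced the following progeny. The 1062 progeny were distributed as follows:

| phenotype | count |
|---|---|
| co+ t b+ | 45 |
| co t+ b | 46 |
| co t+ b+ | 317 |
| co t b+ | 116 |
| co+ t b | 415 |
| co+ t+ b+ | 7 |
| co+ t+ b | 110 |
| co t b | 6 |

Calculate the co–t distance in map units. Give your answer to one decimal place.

The two most frequent reciprocal classes, co t+ b+ and co+ t b, are the parental types, so the F1 was co t+ b+ / co+ t b.
The two rarest classes, co+ t+ b+ and co t b, are the double crossovers. Comparing them with the parentals, only the co allele has switched, so co is the middle locus and the order is t – co – b.
Crossovers in the t–co interval produce the single-crossover classes co t b+ and co+ t+ b (116 + 110 = 226) plus the double crossovers (13).
RF(t–co) = (226 + 13) / 1062 = 239/1062 = 0.2250 → 22.5 map units.

22.5 map units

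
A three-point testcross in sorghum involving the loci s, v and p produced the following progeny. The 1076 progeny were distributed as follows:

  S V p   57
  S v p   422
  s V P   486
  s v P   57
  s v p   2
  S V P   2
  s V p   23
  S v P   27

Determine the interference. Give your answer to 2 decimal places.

0.32

The two most frequent reciprocal classes, S v p and s V P, are the parental types, so the F1 was S v p / s V P.
The two rarest classes, s v p and S V P, are the double crossovers. Comparing them with the parentals, only the s allele has switched, so s is the middle locus and the order is v – s – p.
v–s: (114 + 4)/1076 = 0.1097; s–p: (50 + 4)/1076 = 0.0502.
Expected DCO frequency = 0.1097 × 0.0502 ≈ 0.00551; observed = 4/1076 ≈ 0.00372.
Coefficient of coincidence = 0.00372/0.00551 ≈ 0.68; interference = 1 − 0.68 = 0.32.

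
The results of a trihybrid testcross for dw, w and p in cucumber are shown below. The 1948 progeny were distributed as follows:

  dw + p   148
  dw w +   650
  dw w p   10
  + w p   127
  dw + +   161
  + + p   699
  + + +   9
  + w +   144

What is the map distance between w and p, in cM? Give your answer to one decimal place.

The two most frequent reciprocal classes, + + p and dw w +, are the parental types, so the F1 was + + p / dw w +.
The two rarest classes, + + + and dw w p, are the double crossovers. Comparing them with the parentals, only the p allele has switched, so p is the middle locus and the order is dw – p – w.
Crossovers in the p–w interval produce the single-crossover classes + w p and dw + + (127 + 161 = 288) plus the double crossovers (19).
RF(p–w) = (288 + 19) / 1948 = 307/1948 = 0.1576 → 15.8 cM.

15.8 cM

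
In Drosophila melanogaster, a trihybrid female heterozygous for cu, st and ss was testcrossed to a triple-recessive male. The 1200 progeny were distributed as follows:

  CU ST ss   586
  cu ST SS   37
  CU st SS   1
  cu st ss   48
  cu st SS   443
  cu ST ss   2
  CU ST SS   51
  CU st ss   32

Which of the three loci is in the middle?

cu

The two most frequent reciprocal classes, CU ST ss and cu st SS, are the parental types, so the F1 was CU ST ss / cu st SS.
The two rarest classes, cu ST ss and CU st SS, are the double crossovers. Comparing them with the parentals, only the cu allele has switched, so cu is the middle locus and the order is ss – cu – st.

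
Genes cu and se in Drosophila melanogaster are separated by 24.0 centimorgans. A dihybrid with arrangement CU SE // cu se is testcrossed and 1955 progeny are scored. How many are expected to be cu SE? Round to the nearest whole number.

235

A map distance of 24.0 centimorgans corresponds to a recombination frequency of 0.240.
The F1 is CU SE / cu se, so cu SE is a recombinant gamete class with expected frequency r/2 = 0.240/2 = 0.1200.
Expected number = 0.1200 × 1955 = 234.60 ≈ 235.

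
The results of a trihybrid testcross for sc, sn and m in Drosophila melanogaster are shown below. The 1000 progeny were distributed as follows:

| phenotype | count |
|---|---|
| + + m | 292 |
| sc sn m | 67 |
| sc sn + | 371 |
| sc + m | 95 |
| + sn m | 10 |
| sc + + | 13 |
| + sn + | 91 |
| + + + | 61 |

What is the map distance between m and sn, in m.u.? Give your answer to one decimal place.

15.1 m.u.

The two most frequent reciprocal classes, sc sn + and + + m, are the parental types, so the F1 was sc sn + / + + m.
The two rarest classes, sc + + and + sn m, are the double crossovers. Comparing them with the parentals, only the sn allele has switched, so sn is the middle locus and the order is sc – sn – m.
Crossovers in the sn–m interval produce the single-crossover classes sc sn m and + + + (67 + 61 = 128) plus the double crossovers (23).
RF(sn–m) = (128 + 23) / 1000 = 151/1000 = 0.1510 → 15.1 m.u.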